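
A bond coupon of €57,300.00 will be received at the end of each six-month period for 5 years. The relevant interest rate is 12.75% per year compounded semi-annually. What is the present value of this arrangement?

€414,340.35

This is an ordinary annuity: 10 payments of €57,300.00 at the end of each six-month period.
Periodic rate r = 0.1275/2 per half-year; n is counted in half-years.
PV = PMT × [(1 − (1+r)^−n)/r] = 57,300 × [1 − (1+r)^−10] / r = €414,340.35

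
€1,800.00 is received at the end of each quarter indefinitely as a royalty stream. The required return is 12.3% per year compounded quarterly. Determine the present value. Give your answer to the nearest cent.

Periodic rate r = 0.123/4 per quarter.
Level perpetuity: PV = PMT / r = 1,800 / (0.123/4) = €58,536.59.

€58,536.59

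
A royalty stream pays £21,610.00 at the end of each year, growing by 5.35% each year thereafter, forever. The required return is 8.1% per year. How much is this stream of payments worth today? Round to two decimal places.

£785,818.18

Periodic rate r = 0.081 per year.
Growing perpetuity (Gordon): PV = PMT₁ / (r − g) = 21,610 / (r − 0.0535) = £785,818.18.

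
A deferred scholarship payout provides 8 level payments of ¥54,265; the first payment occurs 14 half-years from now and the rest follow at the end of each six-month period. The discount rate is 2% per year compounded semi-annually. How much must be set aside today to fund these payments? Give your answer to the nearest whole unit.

Ordinary annuity of 8 payments, first payment at period 14.
Periodic rate r = 0.02/2 per half-year; n is counted in half-years.
The ordinary-annuity PV formula values the stream one period before the first payment (period 13); discount that back 13 periods:
PV₀ = 54,265 × [1 − (1+r)^−8] / r × (1+r)^−13 = ¥364,837

¥364,837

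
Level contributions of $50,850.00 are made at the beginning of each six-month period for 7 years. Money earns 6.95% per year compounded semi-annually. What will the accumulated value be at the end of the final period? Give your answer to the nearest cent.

This is an annuity due: 14 deposits of $50,850.00 at the beginning of each six-month period.
Periodic rate r = 0.0695/2 per half-year; n is counted in half-years.
FV = PMT × [((1+r)^n − 1)/r] × (1+r) = 50,850 × [(1+r)^14 − 1] / r × (1+r) = $928,526.82

$928,526.82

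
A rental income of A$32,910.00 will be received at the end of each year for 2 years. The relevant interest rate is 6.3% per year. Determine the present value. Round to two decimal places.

A$60,084.24

This is an ordinary annuity: 2 payments of A$32,910.00 at the end of each year.
Periodic rate r = 0.063 per year.
PV = PMT × [(1 − (1+r)^−n)/r] = 32,910 × [1 − (1+r)^−2] / r = A$60,084.24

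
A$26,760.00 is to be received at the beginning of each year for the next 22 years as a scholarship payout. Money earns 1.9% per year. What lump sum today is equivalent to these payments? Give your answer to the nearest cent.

This is an annuity due: 22 payments of A$26,760.00 at the beginning of each year.
Periodic rate r = 0.019 per year.
PV = PMT × [(1 − (1+r)^−n)/r] × (1+r) = 26,760 × [1 − (1+r)^−22] / r × (1+r) = A$486,599.57

A$486,599.57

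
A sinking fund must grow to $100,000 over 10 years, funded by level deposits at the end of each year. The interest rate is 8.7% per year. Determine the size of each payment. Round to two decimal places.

$6,676.86

Level ordinary annuity; solve FV = PMT × [((1+r)^n − 1)/r] for PMT.
Periodic rate r = 0.087 per year.
With n = 10: PMT = 100,000 / ([((1+r)^n − 1)/r]) = $6,676.86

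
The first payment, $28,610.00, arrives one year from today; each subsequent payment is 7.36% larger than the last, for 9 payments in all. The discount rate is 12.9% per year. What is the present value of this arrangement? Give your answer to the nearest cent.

$188,069.85

Periodic rate r = 0.129 per year.
Growing ordinary annuity: PV = PMT₁ × [1 − ((1+g)/(1+r))^n] / (r − g) = 28,610 × [1 − ((1+0.0736)/(1+r))^9] / (r − 0.0736) = $188,069.85.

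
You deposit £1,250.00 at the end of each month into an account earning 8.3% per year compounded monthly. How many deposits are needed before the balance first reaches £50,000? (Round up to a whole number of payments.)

Periodic rate r = 0.083/12 per month; n is counted in months.
Ordinary annuity FV: 50,000 = 1,250 × [((1+r)^n − 1)/r].
(1+r)^n = 1 + 50,000 × r / 1,250, so n = ln(1 + 50,000·r/1,250) / ln(1+r) = 35.44.
Round up to a whole number of payments: n = 36.

36 payments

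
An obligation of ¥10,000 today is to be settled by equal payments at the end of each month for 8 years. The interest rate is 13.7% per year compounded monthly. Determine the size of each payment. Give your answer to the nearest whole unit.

¥172

Level ordinary annuity; solve PV = PMT × [(1 − (1+r)^−n)/r] for PMT.
Periodic rate r = 0.137/12 per month; n is counted in months.
With n = 96: PMT = 10,000 / ([(1 − (1+r)^−n)/r]) = ¥172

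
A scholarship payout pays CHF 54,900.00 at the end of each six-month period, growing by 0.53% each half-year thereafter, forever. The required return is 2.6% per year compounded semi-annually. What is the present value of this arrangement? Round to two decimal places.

Periodic rate r = 0.026/2 per half-year.
Growing perpetuity (Gordon): PV = PMT₁ / (r − g) = 54,900 / (r − 0.0053) = CHF 7,129,870.13.

CHF 7,129,870.13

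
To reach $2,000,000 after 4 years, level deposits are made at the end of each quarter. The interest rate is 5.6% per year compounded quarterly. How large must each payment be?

Level ordinary annuity; solve FV = PMT × [((1+r)^n − 1)/r] for PMT.
Periodic rate r = 0.056/4 per quarter; n is counted in quarters.
With n = 16: PMT = 2,000,000 / ([((1+r)^n − 1)/r]) = $112,391.59

$112,391.59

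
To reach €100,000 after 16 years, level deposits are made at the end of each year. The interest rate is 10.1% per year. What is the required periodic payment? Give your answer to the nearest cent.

€2,757.85

Level ordinary annuity; solve FV = PMT × [((1+r)^n − 1)/r] for PMT.
Periodic rate r = 0.101 per year.
With n = 16: PMT = 100,000 / ([((1+r)^n − 1)/r]) = €2,757.85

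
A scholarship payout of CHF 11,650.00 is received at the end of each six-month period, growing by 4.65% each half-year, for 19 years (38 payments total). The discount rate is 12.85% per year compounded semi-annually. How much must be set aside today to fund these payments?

CHF 309,952.79

Periodic rate r = 0.1285/2 per half-year; n is counted in half-years.
Growing ordinary annuity: PV = PMT₁ × [1 − ((1+g)/(1+r))^n] / (r − g) = 11,650 × [1 − ((1+0.0465)/(1+r))^38] / (r − 0.0465) = CHF 309,952.79.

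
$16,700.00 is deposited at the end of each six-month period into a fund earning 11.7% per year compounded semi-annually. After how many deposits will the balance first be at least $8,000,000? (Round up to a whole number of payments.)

Periodic rate r = 0.117/2 per half-year; n is counted in half-years.
Ordinary annuity FV: 8,000,000 = 16,700 × [((1+r)^n − 1)/r].
(1+r)^n = 1 + 8,000,000 × r / 16,700, so n = ln(1 + 8,000,000·r/16,700) / ln(1+r) = 59.24.
Round up to a whole number of payments: n = 60.

60 payments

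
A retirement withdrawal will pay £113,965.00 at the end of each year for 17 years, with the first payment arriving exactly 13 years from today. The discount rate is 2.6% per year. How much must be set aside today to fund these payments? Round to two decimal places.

Ordinary annuity of 17 payments, first payment at period 13.
Periodic rate r = 0.026 per year.
The ordinary-annuity PV formula values the stream one period before the first payment (period 12); discount that back 12 periods:
PV₀ = 113,965 × [1 − (1+r)^−17] / r × (1+r)^−12 = £1,139,079.20

£1,139,079.20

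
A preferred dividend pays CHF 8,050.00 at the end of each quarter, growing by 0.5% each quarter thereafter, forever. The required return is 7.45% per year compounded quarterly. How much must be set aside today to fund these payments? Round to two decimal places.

Periodic rate r = 0.0745/4 per quarter.
Growing perpetuity (Gordon): PV = PMT₁ / (r − g) = 8,050 / (r − 0.005) = CHF 590,825.69.

CHF 590,825.69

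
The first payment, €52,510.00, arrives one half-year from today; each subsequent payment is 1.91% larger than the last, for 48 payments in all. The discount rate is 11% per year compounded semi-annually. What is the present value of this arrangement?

Periodic rate r = 0.11/2 per half-year; n is counted in half-years.
Growing ordinary annuity: PV = PMT₁ × [1 − ((1+g)/(1+r))^n] / (r − g) = 52,510 × [1 − ((1+0.0191)/(1+r))^48] / (r − 0.0191) = €1,185,063.53.

€1,185,063.53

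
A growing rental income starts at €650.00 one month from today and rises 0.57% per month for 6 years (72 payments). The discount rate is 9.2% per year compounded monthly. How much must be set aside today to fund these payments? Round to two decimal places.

Periodic rate r = 0.092/12 per month; n is counted in months.
Growing ordinary annuity: PV = PMT₁ × [1 − ((1+g)/(1+r))^n] / (r − g) = 650 × [1 − ((1+0.0057)/(1+r))^72] / (r − 0.0057) = €43,367.78.

€43,367.78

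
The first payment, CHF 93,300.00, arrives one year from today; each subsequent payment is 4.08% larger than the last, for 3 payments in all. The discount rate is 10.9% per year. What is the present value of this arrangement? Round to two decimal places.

CHF 237,186.55

Periodic rate r = 0.109 per year.
Growing ordinary annuity: PV = PMT₁ × [1 − ((1+g)/(1+r))^n] / (r − g) = 93,300 × [1 − ((1+0.0408)/(1+r))^3] / (r − 0.0408) = CHF 237,186.55.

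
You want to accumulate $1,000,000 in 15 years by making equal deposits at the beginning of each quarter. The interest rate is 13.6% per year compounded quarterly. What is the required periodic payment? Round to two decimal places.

$5,110.53

Level annuity due; solve FV = PMT × [((1+r)^n − 1)/r] × (1+r) for PMT.
Periodic rate r = 0.136/4 per quarter; n is counted in quarters.
With n = 60: PMT = 1,000,000 / ([((1+r)^n − 1)/r] × (1+r)) = $5,110.53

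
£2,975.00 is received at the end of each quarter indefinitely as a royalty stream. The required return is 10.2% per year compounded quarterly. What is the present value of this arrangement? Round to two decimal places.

£116,666.67

Periodic rate r = 0.102/4 per quarter.
Level perpetuity: PV = PMT / r = 2,975 / (0.102/4) = £116,666.67.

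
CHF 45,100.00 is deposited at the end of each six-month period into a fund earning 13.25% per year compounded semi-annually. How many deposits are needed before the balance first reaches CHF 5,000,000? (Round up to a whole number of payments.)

Periodic rate r = 0.1325/2 per half-year; n is counted in half-years.
Ordinary annuity FV: 5,000,000 = 45,100 × [((1+r)^n − 1)/r].
(1+r)^n = 1 + 5,000,000 × r / 45,100, so n = ln(1 + 5,000,000·r/45,100) / ln(1+r) = 33.07.
Round up to a whole number of payments: n = 34.

34 payments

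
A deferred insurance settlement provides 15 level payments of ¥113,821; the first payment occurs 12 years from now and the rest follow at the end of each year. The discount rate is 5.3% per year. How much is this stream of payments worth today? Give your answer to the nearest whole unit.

¥656,042

Ordinary annuity of 15 payments, first payment at period 12.
Periodic rate r = 0.053 per year.
The ordinary-annuity PV formula values the stream one period before the first payment (period 11); discount that back 11 periods:
PV₀ = 113,821 × [1 − (1+r)^−15] / r × (1+r)^−11 = ¥656,042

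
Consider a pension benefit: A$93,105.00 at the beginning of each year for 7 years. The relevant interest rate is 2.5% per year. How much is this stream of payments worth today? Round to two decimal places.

This is an annuity due: 7 payments of A$93,105.00 at the beginning of each year.
Periodic rate r = 0.025 per year.
PV = PMT × [(1 − (1+r)^−n)/r] × (1+r) = 93,105 × [1 − (1+r)^−7] / r × (1+r) = A$605,939.01

A$605,939.01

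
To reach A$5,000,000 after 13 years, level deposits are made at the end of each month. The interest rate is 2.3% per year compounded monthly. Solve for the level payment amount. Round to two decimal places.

Level ordinary annuity; solve FV = PMT × [((1+r)^n − 1)/r] for PMT.
Periodic rate r = 0.023/12 per month; n is counted in months.
With n = 156: PMT = 5,000,000 / ([((1+r)^n − 1)/r]) = A$27,528.52

A$27,528.52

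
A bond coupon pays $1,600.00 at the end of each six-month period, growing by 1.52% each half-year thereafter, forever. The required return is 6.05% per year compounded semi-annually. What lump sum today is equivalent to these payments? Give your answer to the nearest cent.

$106,312.29

Periodic rate r = 0.0605/2 per half-year.
Growing perpetuity (Gordon): PV = PMT₁ / (r − g) = 1,600 / (r − 0.0152) = $106,312.29.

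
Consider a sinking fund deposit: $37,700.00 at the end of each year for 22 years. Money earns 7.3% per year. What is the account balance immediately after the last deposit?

This is an ordinary annuity: 22 deposits of $37,700.00 at the end of each year.
Periodic rate r = 0.073 per year.
FV = PMT × [((1+r)^n − 1)/r] = 37,700 × [(1+r)^22 − 1] / r = $1,916,955.31

$1,916,955.31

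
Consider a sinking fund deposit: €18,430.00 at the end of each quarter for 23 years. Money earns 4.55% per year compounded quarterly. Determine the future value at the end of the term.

€2,966,451.70

This is an ordinary annuity: 92 deposits of €18,430.00 at the end of each quarter.
Periodic rate r = 0.0455/4 per quarter; n is counted in quarters.
FV = PMT × [((1+r)^n − 1)/r] = 18,430 × [(1+r)^92 − 1] / r = €2,966,451.70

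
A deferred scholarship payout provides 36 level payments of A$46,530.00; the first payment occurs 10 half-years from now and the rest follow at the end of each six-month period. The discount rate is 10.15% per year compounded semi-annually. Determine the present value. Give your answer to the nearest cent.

A$488,406.86

Ordinary annuity of 36 payments, first payment at period 10.
Periodic rate r = 0.1015/2 per half-year; n is counted in half-years.
The ordinary-annuity PV formula values the stream one period before the first payment (period 9); discount that back 9 periods:
PV₀ = 46,530 × [1 − (1+r)^−36] / r × (1+r)^−9 = A$488,406.86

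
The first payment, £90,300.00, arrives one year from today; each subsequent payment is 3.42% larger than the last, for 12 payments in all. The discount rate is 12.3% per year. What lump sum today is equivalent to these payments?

Periodic rate r = 0.123 per year.
Growing ordinary annuity: PV = PMT₁ × [1 − ((1+g)/(1+r))^n] / (r − g) = 90,300 × [1 − ((1+0.0342)/(1+r))^12] / (r − 0.0342) = £638,473.61.

£638,473.61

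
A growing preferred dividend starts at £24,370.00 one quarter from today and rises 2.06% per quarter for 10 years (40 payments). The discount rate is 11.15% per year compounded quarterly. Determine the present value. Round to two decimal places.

Periodic rate r = 0.1115/4 per quarter; n is counted in quarters.
Growing ordinary annuity: PV = PMT₁ × [1 − ((1+g)/(1+r))^n] / (r − g) = 24,370 × [1 − ((1+0.0206)/(1+r))^40] / (r − 0.0206) = £828,479.20.

£828,479.20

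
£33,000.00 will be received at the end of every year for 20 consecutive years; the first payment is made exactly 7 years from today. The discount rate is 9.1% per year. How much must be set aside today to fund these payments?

£177,369.47

Ordinary annuity of 20 payments, first payment at period 7.
Periodic rate r = 0.091 per year.
The ordinary-annuity PV formula values the stream one period before the first payment (period 6); discount that back 6 periods:
PV₀ = 33,000 × [1 − (1+r)^−20] / r × (1+r)^−6 = £177,369.47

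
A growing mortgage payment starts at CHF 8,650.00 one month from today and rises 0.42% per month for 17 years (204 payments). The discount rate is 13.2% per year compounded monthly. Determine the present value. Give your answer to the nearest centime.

CHF 950,991.78

Periodic rate r = 0.132/12 per month; n is counted in months.
Growing ordinary annuity: PV = PMT₁ × [1 − ((1+g)/(1+r))^n] / (r − g) = 8,650 × [1 − ((1+0.0042)/(1+r))^204] / (r − 0.0042) = CHF 950,991.78.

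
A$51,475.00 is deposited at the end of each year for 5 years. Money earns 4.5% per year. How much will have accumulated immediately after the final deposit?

A$281,604.78

This is an ordinary annuity: 5 deposits of A$51,475.00 at the end of each year.
Periodic rate r = 0.045 per year.
FV = PMT × [((1+r)^n − 1)/r] = 51,475 × [(1+r)^5 − 1] / r = A$281,604.78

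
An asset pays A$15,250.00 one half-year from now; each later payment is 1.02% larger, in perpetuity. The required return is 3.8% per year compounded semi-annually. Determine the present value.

A$1,732,954.55

Periodic rate r = 0.038/2 per half-year.
Growing perpetuity (Gordon): PV = PMT₁ / (r − g) = 15,250 / (r − 0.0102) = A$1,732,954.55.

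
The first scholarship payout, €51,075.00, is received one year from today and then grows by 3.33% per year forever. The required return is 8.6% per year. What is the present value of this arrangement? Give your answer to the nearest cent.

Periodic rate r = 0.086 per year.
Growing perpetuity (Gordon): PV = PMT₁ / (r − g) = 51,075 / (r − 0.0333) = €969,165.09.

€969,165.09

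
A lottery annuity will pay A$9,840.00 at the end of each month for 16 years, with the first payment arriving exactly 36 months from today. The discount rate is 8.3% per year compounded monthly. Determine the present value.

A$820,143.76

Ordinary annuity of 192 payments, first payment at period 36.
Periodic rate r = 0.083/12 per month; n is counted in months.
The ordinary-annuity PV formula values the stream one period before the first payment (period 35); discount that back 35 periods:
PV₀ = 9,840 × [1 − (1+r)^−192] / r × (1+r)^−35 = A$820,143.76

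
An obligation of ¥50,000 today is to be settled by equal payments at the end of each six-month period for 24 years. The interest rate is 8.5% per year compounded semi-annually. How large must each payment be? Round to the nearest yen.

¥2,458

Level ordinary annuity; solve PV = PMT × [(1 − (1+r)^−n)/r] for PMT.
Periodic rate r = 0.085/2 per half-year; n is counted in half-years.
With n = 48: PMT = 50,000 / ([(1 − (1+r)^−n)/r]) = ¥2,458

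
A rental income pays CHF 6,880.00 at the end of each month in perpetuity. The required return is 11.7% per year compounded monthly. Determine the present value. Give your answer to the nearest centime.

CHF 705,641.03

Periodic rate r = 0.117/12 per month.
Level perpetuity: PV = PMT / r = 6,880 / (0.117/12) = CHF 705,641.03.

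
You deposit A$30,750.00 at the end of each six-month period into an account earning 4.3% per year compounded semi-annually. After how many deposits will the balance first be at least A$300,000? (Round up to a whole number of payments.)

9 payments

Periodic rate r = 0.043/2 per half-year; n is counted in half-years.
Ordinary annuity FV: 300,000 = 30,750 × [((1+r)^n − 1)/r].
(1+r)^n = 1 + 300,000 × r / 30,750, so n = ln(1 + 300,000·r/30,750) / ln(1+r) = 8.95.
Round up to a whole number of payments: n = 9.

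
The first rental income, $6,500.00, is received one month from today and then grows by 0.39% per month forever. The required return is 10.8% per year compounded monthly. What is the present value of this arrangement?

$1,274,509.80

Periodic rate r = 0.108/12 per month.
Growing perpetuity (Gordon): PV = PMT₁ / (r − g) = 6,500 / (r − 0.0039) = $1,274,509.80.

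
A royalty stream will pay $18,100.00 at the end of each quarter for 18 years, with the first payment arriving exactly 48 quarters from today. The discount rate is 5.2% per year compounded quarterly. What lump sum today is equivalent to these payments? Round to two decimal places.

Ordinary annuity of 72 payments, first payment at period 48.
Periodic rate r = 0.052/4 per quarter; n is counted in quarters.
The ordinary-annuity PV formula values the stream one period before the first payment (period 47); discount that back 47 periods:
PV₀ = 18,100 × [1 − (1+r)^−72] / r × (1+r)^−47 = $459,365.02

$459,365.02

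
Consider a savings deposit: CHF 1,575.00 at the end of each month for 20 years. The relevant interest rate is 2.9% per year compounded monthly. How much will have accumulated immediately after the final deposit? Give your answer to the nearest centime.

This is an ordinary annuity: 240 deposits of CHF 1,575.00 at the end of each month.
Periodic rate r = 0.029/12 per month; n is counted in months.
FV = PMT × [((1+r)^n − 1)/r] = 1,575 × [(1+r)^240 − 1] / r = CHF 511,466.04

CHF 511,466.04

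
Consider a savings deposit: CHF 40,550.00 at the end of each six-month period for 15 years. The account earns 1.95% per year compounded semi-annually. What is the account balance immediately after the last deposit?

This is an ordinary annuity: 30 deposits of CHF 40,550.00 at the end of each six-month period.
Periodic rate r = 0.0195/2 per half-year; n is counted in half-years.
FV = PMT × [((1+r)^n − 1)/r] = 40,550 × [(1+r)^30 − 1] / r = CHF 1,405,217.52

CHF 1,405,217.52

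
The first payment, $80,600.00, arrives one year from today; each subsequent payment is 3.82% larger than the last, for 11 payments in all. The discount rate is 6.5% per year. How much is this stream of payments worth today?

Periodic rate r = 0.065 per year.
Growing ordinary annuity: PV = PMT₁ × [1 − ((1+g)/(1+r))^n] / (r − g) = 80,600 × [1 − ((1+0.0382)/(1+r))^11] / (r − 0.0382) = $735,266.47.

$735,266.47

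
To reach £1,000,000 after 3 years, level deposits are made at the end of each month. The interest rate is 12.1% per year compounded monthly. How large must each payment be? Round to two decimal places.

Level ordinary annuity; solve FV = PMT × [((1+r)^n − 1)/r] for PMT.
Periodic rate r = 0.121/12 per month; n is counted in months.
With n = 36: PMT = 1,000,000 / ([((1+r)^n − 1)/r]) = £23,178.76

£23,178.76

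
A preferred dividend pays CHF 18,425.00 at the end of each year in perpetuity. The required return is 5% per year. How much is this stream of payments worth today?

CHF 368,500.00

Periodic rate r = 0.05 per year.
Level perpetuity: PV = PMT / r = 18,425 / (0.05) = CHF 368,500.00.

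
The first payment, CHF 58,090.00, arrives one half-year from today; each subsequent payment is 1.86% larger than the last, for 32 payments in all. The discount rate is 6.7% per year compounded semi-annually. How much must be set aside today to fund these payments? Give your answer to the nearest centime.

CHF 1,449,046.20

Periodic rate r = 0.067/2 per half-year; n is counted in half-years.
Growing ordinary annuity: PV = PMT₁ × [1 − ((1+g)/(1+r))^n] / (r − g) = 58,090 × [1 − ((1+0.0186)/(1+r))^32] / (r − 0.0186) = CHF 1,449,046.20.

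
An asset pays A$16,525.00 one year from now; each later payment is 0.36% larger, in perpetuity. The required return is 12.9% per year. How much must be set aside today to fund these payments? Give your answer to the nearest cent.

A$131,778.31

Periodic rate r = 0.129 per year.
Growing perpetuity (Gordon): PV = PMT₁ / (r − g) = 16,525 / (r − 0.0036) = A$131,778.31.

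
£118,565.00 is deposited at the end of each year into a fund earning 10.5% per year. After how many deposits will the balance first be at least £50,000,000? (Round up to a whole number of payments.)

39 payments

Periodic rate r = 0.105 per year.
Ordinary annuity FV: 50,000,000 = 118,565 × [((1+r)^n − 1)/r].
(1+r)^n = 1 + 50,000,000 × r / 118,565, so n = ln(1 + 50,000,000·r/118,565) / ln(1+r) = 38.19.
Round up to a whole number of payments: n = 39.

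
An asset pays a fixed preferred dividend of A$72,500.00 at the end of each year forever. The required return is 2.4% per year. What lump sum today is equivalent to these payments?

A$3,020,833.33

Periodic rate r = 0.024 per year.
Level perpetuity: PV = PMT / r = 72,500 / (0.024) = A$3,020,833.33.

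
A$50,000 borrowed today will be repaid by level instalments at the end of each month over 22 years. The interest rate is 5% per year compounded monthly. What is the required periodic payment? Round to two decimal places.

A$312.64

Level ordinary annuity; solve PV = PMT × [(1 − (1+r)^−n)/r] for PMT.
Periodic rate r = 0.05/12 per month; n is counted in months.
With n = 264: PMT = 50,000 / ([(1 − (1+r)^−n)/r]) = A$312.64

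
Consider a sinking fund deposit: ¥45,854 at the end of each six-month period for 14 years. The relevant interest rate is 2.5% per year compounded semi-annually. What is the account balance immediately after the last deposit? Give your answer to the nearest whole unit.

¥1,525,993

This is an ordinary annuity: 28 deposits of ¥45,854 at the end of each six-month period.
Periodic rate r = 0.025/2 per half-year; n is counted in half-years.
FV = PMT × [((1+r)^n − 1)/r] = 45,854 × [(1+r)^28 − 1] / r = ¥1,525,993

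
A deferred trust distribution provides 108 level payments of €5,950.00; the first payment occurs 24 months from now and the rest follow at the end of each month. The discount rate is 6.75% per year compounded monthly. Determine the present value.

€422,441.06

Ordinary annuity of 108 payments, first payment at period 24.
Periodic rate r = 0.0675/12 per month; n is counted in months.
The ordinary-annuity PV formula values the stream one period before the first payment (period 23); discount that back 23 periods:
PV₀ = 5,950 × [1 − (1+r)^−108] / r × (1+r)^−23 = €422,441.06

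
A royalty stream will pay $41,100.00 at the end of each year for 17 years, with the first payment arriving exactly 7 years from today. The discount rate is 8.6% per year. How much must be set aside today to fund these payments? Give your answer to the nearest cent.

Ordinary annuity of 17 payments, first payment at period 7.
Periodic rate r = 0.086 per year.
The ordinary-annuity PV formula values the stream one period before the first payment (period 6); discount that back 6 periods:
PV₀ = 41,100 × [1 − (1+r)^−17] / r × (1+r)^−6 = $219,659.26

$219,659.26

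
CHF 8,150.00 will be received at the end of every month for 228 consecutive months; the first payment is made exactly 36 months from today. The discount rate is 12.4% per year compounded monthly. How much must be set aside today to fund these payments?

CHF 497,559.42

Ordinary annuity of 228 payments, first payment at period 36.
Periodic rate r = 0.124/12 per month; n is counted in months.
The ordinary-annuity PV formula values the stream one period before the first payment (period 35); discount that back 35 periods:
PV₀ = 8,150 × [1 − (1+r)^−228] / r × (1+r)^−35 = CHF 497,559.42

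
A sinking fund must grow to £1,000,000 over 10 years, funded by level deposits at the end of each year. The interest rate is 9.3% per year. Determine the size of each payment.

Level ordinary annuity; solve FV = PMT × [((1+r)^n − 1)/r] for PMT.
Periodic rate r = 0.093 per year.
With n = 10: PMT = 1,000,000 / ([((1+r)^n − 1)/r]) = £64,883.72

£64,883.72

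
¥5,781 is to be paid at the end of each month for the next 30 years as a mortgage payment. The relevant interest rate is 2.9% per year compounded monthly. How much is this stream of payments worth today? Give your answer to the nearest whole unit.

¥1,388,896

This is an ordinary annuity: 360 payments of ¥5,781 at the end of each month.
Periodic rate r = 0.029/12 per month; n is counted in months.
PV = PMT × [(1 − (1+r)^−n)/r] = 5,781 × [1 − (1+r)^−360] / r = ¥1,388,896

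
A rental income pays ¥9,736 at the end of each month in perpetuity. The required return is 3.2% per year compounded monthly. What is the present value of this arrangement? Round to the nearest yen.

Periodic rate r = 0.032/12 per month.
Level perpetuity: PV = PMT / r = 9,736 / (0.032/12) = ¥3,651,000.

¥3,651,000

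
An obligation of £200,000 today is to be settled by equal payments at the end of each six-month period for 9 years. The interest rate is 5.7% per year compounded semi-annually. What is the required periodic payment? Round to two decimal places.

£14,357.95

Level ordinary annuity; solve PV = PMT × [(1 − (1+r)^−n)/r] for PMT.
Periodic rate r = 0.057/2 per half-year; n is counted in half-years.
With n = 18: PMT = 200,000 / ([(1 − (1+r)^−n)/r]) = £14,357.95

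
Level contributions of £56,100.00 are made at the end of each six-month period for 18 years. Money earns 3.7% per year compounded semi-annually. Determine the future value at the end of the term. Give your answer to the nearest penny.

£2,834,192.63

This is an ordinary annuity: 36 deposits of £56,100.00 at the end of each six-month period.
Periodic rate r = 0.037/2 per half-year; n is counted in half-years.
FV = PMT × [((1+r)^n − 1)/r] = 56,100 × [(1+r)^36 − 1] / r = £2,834,192.63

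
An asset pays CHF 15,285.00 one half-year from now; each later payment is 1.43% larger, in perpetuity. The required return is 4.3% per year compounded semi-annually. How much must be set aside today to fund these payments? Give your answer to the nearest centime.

CHF 2,122,916.67

Periodic rate r = 0.043/2 per half-year.
Growing perpetuity (Gordon): PV = PMT₁ / (r − g) = 15,285 / (r − 0.0143) = CHF 2,122,916.67.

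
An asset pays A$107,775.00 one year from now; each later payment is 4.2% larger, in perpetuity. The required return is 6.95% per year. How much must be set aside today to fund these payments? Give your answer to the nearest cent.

Periodic rate r = 0.0695 per year.
Growing perpetuity (Gordon): PV = PMT₁ / (r − g) = 107,775 / (r − 0.042) = A$3,919,090.91.

A$3,919,090.91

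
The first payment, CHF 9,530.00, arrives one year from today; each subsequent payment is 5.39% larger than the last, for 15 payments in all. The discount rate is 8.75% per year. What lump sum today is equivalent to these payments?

CHF 106,495.41

Periodic rate r = 0.0875 per year.
Growing ordinary annuity: PV = PMT₁ × [1 − ((1+g)/(1+r))^n] / (r − g) = 9,530 × [1 − ((1+0.0539)/(1+r))^15] / (r − 0.0539) = CHF 106,495.41.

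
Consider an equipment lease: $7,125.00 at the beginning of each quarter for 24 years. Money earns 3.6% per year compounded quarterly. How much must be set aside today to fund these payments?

$460,819.01

This is an annuity due: 96 payments of $7,125.00 at the beginning of each quarter.
Periodic rate r = 0.036/4 per quarter; n is counted in quarters.
PV = PMT × [(1 − (1+r)^−n)/r] × (1+r) = 7,125 × [1 − (1+r)^−96] / r × (1+r) = $460,819.01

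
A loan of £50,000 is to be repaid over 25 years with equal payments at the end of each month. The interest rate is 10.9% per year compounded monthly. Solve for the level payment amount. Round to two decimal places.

Level ordinary annuity; solve PV = PMT × [(1 − (1+r)^−n)/r] for PMT.
Periodic rate r = 0.109/12 per month; n is counted in months.
With n = 300: PMT = 50,000 / ([(1 − (1+r)^−n)/r]) = £486.45

£486.45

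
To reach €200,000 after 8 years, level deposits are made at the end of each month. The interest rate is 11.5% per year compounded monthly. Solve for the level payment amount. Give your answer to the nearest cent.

Level ordinary annuity; solve FV = PMT × [((1+r)^n − 1)/r] for PMT.
Periodic rate r = 0.115/12 per month; n is counted in months.
With n = 96: PMT = 200,000 / ([((1+r)^n − 1)/r]) = €1,279.21

€1,279.21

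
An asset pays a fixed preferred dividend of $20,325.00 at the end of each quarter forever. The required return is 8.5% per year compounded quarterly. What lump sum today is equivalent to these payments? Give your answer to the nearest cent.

Periodic rate r = 0.085/4 per quarter.
Level perpetuity: PV = PMT / r = 20,325 / (0.085/4) = $956,470.59.

$956,470.59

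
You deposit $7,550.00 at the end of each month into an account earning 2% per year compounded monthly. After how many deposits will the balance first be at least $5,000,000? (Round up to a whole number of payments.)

447 payments

Periodic rate r = 0.02/12 per month; n is counted in months.
Ordinary annuity FV: 5,000,000 = 7,550 × [((1+r)^n − 1)/r].
(1+r)^n = 1 + 5,000,000 × r / 7,550, so n = ln(1 + 5,000,000·r/7,550) / ln(1+r) = 446.61.
Round up to a whole number of payments: n = 447.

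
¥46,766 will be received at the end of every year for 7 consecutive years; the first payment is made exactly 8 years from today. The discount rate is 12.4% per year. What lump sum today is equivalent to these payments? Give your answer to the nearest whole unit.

Ordinary annuity of 7 payments, first payment at period 8.
Periodic rate r = 0.124 per year.
The ordinary-annuity PV formula values the stream one period before the first payment (period 7); discount that back 7 periods:
PV₀ = 46,766 × [1 − (1+r)^−7] / r × (1+r)^−7 = ¥92,982

¥92,982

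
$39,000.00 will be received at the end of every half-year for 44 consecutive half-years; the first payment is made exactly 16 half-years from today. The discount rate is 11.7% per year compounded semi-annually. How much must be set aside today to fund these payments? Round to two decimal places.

$260,859.95

Ordinary annuity of 44 payments, first payment at period 16.
Periodic rate r = 0.117/2 per half-year; n is counted in half-years.
The ordinary-annuity PV formula values the stream one period before the first payment (period 15); discount that back 15 periods:
PV₀ = 39,000 × [1 − (1+r)^−44] / r × (1+r)^−15 = $260,859.95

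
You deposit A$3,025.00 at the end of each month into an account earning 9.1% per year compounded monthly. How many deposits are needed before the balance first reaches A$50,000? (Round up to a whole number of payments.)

16 payments

Periodic rate r = 0.091/12 per month; n is counted in months.
Ordinary annuity FV: 50,000 = 3,025 × [((1+r)^n − 1)/r].
(1+r)^n = 1 + 50,000 × r / 3,025, so n = ln(1 + 50,000·r/3,025) / ln(1+r) = 15.63.
Round up to a whole number of payments: n = 16.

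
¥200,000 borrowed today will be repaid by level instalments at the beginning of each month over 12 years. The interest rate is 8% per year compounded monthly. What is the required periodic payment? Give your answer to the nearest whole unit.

Level annuity due; solve PV = PMT × [(1 − (1+r)^−n)/r] × (1+r) for PMT.
Periodic rate r = 0.08/12 per month; n is counted in months.
With n = 144: PMT = 200,000 / ([(1 − (1+r)^−n)/r] × (1+r)) = ¥2,151

¥2,151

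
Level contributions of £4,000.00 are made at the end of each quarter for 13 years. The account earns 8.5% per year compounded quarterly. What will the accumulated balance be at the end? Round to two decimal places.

£373,547.81

This is an ordinary annuity: 52 deposits of £4,000.00 at the end of each quarter.
Periodic rate r = 0.085/4 per quarter; n is counted in quarters.
FV = PMT × [((1+r)^n − 1)/r] = 4,000 × [(1+r)^52 − 1] / r = £373,547.81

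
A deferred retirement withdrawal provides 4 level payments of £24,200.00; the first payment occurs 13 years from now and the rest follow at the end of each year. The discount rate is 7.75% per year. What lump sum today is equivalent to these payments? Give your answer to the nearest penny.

Ordinary annuity of 4 payments, first payment at period 13.
Periodic rate r = 0.0775 per year.
The ordinary-annuity PV formula values the stream one period before the first payment (period 12); discount that back 12 periods:
PV₀ = 24,200 × [1 − (1+r)^−4] / r × (1+r)^−12 = £32,910.61

£32,910.61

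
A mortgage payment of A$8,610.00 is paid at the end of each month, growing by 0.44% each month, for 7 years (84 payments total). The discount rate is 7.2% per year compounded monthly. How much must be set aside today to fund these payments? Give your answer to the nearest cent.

A$673,472.51

Periodic rate r = 0.072/12 per month; n is counted in months.
Growing ordinary annuity: PV = PMT₁ × [1 − ((1+g)/(1+r))^n] / (r − g) = 8,610 × [1 − ((1+0.0044)/(1+r))^84] / (r − 0.0044) = A$673,472.51.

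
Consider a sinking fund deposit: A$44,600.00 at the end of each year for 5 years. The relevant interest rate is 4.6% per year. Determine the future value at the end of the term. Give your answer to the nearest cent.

This is an ordinary annuity: 5 deposits of A$44,600.00 at the end of each year.
Periodic rate r = 0.046 per year.
FV = PMT × [((1+r)^n − 1)/r] = 44,600 × [(1+r)^5 − 1] / r = A$244,481.64

A$244,481.64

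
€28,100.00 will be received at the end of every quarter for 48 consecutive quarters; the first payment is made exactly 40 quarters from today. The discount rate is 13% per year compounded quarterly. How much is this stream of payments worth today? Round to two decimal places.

€194,872.38

Ordinary annuity of 48 payments, first payment at period 40.
Periodic rate r = 0.13/4 per quarter; n is counted in quarters.
The ordinary-annuity PV formula values the stream one period before the first payment (period 39); discount that back 39 periods:
PV₀ = 28,100 × [1 − (1+r)^−48] / r × (1+r)^−39 = €194,872.38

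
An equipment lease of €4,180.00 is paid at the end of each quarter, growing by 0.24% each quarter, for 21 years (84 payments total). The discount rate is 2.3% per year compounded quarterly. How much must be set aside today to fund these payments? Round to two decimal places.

€304,967.04

Periodic rate r = 0.023/4 per quarter; n is counted in quarters.
Growing ordinary annuity: PV = PMT₁ × [1 − ((1+g)/(1+r))^n] / (r − g) = 4,180 × [1 − ((1+0.0024)/(1+r))^84] / (r − 0.0024) = €304,967.04.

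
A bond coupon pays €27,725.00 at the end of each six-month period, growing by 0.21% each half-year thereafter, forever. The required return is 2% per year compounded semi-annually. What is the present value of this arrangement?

Periodic rate r = 0.02/2 per half-year.
Growing perpetuity (Gordon): PV = PMT₁ / (r − g) = 27,725 / (r − 0.0021) = €3,509,493.67.

€3,509,493.67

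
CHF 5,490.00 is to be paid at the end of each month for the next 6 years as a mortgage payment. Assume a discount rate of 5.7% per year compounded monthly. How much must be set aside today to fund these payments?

CHF 334,111.46

This is an ordinary annuity: 72 payments of CHF 5,490.00 at the end of each month.
Periodic rate r = 0.057/12 per month; n is counted in months.
PV = PMT × [(1 − (1+r)^−n)/r] = 5,490 × [1 − (1+r)^−72] / r = CHF 334,111.46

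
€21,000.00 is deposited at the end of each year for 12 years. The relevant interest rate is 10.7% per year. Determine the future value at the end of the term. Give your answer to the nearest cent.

€468,409.68

This is an ordinary annuity: 12 deposits of €21,000.00 at the end of each year.
Periodic rate r = 0.107 per year.
FV = PMT × [((1+r)^n − 1)/r] = 21,000 × [(1+r)^12 − 1] / r = €468,409.68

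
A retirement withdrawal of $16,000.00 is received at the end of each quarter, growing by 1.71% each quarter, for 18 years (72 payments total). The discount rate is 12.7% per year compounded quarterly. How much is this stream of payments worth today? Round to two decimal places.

Periodic rate r = 0.127/4 per quarter; n is counted in quarters.
Growing ordinary annuity: PV = PMT₁ × [1 − ((1+g)/(1+r))^n] / (r − g) = 16,000 × [1 − ((1+0.0171)/(1+r))^72] / (r − 0.0171) = $702,115.62.

$702,115.62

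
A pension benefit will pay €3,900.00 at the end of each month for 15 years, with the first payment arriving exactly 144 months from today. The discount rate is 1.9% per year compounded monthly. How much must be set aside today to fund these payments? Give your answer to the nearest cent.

€486,819.83

Ordinary annuity of 180 payments, first payment at period 144.
Periodic rate r = 0.019/12 per month; n is counted in months.
The ordinary-annuity PV formula values the stream one period before the first payment (period 143); discount that back 143 periods:
PV₀ = 3,900 × [1 − (1+r)^−180] / r × (1+r)^−143 = €486,819.83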